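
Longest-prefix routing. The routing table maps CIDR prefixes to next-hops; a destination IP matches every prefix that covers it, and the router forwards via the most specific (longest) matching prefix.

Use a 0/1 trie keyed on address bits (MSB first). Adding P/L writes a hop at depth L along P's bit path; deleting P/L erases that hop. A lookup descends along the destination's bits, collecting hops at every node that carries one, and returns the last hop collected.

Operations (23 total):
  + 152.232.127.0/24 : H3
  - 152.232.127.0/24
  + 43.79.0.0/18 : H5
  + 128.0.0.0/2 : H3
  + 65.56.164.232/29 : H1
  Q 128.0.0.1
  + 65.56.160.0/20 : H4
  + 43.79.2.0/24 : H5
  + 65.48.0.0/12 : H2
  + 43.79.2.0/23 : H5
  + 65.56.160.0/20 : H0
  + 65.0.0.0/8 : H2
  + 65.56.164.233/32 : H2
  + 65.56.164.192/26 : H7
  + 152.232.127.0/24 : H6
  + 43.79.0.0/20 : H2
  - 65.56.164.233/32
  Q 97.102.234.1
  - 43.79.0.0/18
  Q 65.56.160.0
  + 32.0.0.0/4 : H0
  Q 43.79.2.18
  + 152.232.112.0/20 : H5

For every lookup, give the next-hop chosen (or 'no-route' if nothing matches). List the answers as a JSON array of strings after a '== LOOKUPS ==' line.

Process each operation:
  add 152.232.127.0/24 -> H3 at depth 24
  del 152.232.127.0/24 (clear depth 24)
  add 43.79.0.0/18 -> H5 at depth 18
  add 128.0.0.0/2 -> H3 at depth 2
  add 65.56.164.232/29 -> H1 at depth 29
  Q 128.0.0.1: descend 100 ; hops seen [H3] ; pick H3
  add 65.56.160.0/20 -> H4 at depth 20
  add 43.79.2.0/24 -> H5 at depth 24
  add 65.48.0.0/12 -> H2 at depth 12
  add 43.79.2.0/23 -> H5 at depth 23
  add 65.56.160.0/20 -> H0 at depth 20
  add 65.0.0.0/8 -> H2 at depth 8
  add 65.56.164.233/32 -> H2 at depth 32
  add 65.56.164.192/26 -> H7 at depth 26
  add 152.232.127.0/24 -> H6 at depth 24
  add 43.79.0.0/20 -> H2 at depth 20
  del 65.56.164.233/32 (clear depth 32)
  Q 97.102.234.1: descend 01 ; hops seen [∅] ; pick no-route
  del 43.79.0.0/18 (clear depth 18)
  Q 65.56.160.0: descend 010000010011100010100 ; hops seen [H2,H2,H0] ; pick H0
  add 32.0.0.0/4 -> H0 at depth 4
  Q 43.79.2.18: descend 001010110100111100000010 ; hops seen [H0,H2,H5,H5] ; pick H5
  add 152.232.112.0/20 -> H5 at depth 20

== LOOKUPS ==
["H3","no-route","H0","H5"]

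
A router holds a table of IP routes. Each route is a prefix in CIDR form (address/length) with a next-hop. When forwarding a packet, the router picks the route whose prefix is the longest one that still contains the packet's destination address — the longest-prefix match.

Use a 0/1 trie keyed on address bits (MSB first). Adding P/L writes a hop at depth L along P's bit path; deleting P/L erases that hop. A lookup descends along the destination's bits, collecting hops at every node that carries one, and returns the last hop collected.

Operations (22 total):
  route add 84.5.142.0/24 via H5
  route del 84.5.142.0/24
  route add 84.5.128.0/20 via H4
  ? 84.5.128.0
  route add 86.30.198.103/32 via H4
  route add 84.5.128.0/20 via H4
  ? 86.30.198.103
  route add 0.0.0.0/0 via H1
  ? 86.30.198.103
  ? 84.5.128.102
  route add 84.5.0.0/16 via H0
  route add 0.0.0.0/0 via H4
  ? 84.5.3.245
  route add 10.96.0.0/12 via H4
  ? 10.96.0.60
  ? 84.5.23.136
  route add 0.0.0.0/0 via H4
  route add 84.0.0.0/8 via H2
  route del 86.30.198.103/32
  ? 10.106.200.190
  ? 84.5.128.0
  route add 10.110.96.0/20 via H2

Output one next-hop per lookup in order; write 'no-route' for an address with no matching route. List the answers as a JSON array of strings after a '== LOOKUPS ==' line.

Process each operation:
  add 84.5.142.0/24 -> H5 at depth 24
  - 84.5.142.0/24 clear@24
  add 84.5.128.0/20 -> H4 at depth 20
  ? 84.5.128.0  path d0:-→d1:-→d2:-→d3:-→d4:-→d5:-→d6:-→d7:-→d8:-→d9:-→d10:-→d11:-→d12:-→d13:-→d14:-→d15:-→d16:-→d17:-→d18:-→d19:-→d20:H4  best=H4
  add 86.30.198.103/32 -> H4 at depth 32
  add 84.5.128.0/20 -> H4 at depth 20
  ? 86.30.198.103  path d0:-→d1:-→d2:-→d3:-→d4:-→d5:-→d6:-→d7:-→d8:-→d9:-→d10:-→d11:-→d12:-→d13:-→d14:-→d15:-→d16:-→d17:-→d18:-→d19:-→d20:-→d21:-→d22:-→d23:-→d24:-→d25:-→d26:-→d27:-→d28:-→d29:-→d30:-→d31:-→d32:H4  best=H4
  add 0.0.0.0/0 -> H1 at depth 0
  ? 86.30.198.103  path d0:H1→d1:-→d2:-→d3:-→d4:-→d5:-→d6:-→d7:-→d8:-→d9:-→d10:-→d11:-→d12:-→d13:-→d14:-→d15:-→d16:-→d17:-→d18:-→d19:-→d20:-→d21:-→d22:-→d23:-→d24:-→d25:-→d26:-→d27:-→d28:-→d29:-→d30:-→d31:-→d32:H4  best=H4
  ? 84.5.128.102  path d0:H1→d1:-→d2:-→d3:-→d4:-→d5:-→d6:-→d7:-→d8:-→d9:-→d10:-→d11:-→d12:-→d13:-→d14:-→d15:-→d16:-→d17:-→d18:-→d19:-→d20:H4  best=H4
  add 84.5.0.0/16 -> H0 at depth 16
  add 0.0.0.0/0 -> H4 at depth 0
  ? 84.5.3.245  path d0:H4→d1:-→d2:-→d3:-→d4:-→d5:-→d6:-→d7:-→d8:-→d9:-→d10:-→d11:-→d12:-→d13:-→d14:-→d15:-→d16:H0  best=H0
  add 10.96.0.0/12 -> H4 at depth 12
  ? 10.96.0.60  path d0:H4→d1:-→d2:-→d3:-→d4:-→d5:-→d6:-→d7:-→d8:-→d9:-→d10:-→d11:-→d12:H4  best=H4
  ? 84.5.23.136  path d0:H4→d1:-→d2:-→d3:-→d4:-→d5:-→d6:-→d7:-→d8:-→d9:-→d10:-→d11:-→d12:-→d13:-→d14:-→d15:-→d16:H0  best=H0
  add 0.0.0.0/0 -> H4 at depth 0
  add 84.0.0.0/8 -> H2 at depth 8
  - 86.30.198.103/32 clear@32
  ? 10.106.200.190  path d0:H4→d1:-→d2:-→d3:-→d4:-→d5:-→d6:-→d7:-→d8:-→d9:-→d10:-→d11:-→d12:H4  best=H4
  ? 84.5.128.0  path d0:H4→d1:-→d2:-→d3:-→d4:-→d5:-→d6:-→d7:-→d8:H2→d9:-→d10:-→d11:-→d12:-→d13:-→d14:-→d15:-→d16:H0→d17:-→d18:-→d19:-→d20:H4  best=H4
  add 10.110.96.0/20 -> H2 at depth 20

== LOOKUPS ==
["H4","H4","H4","H4","H0","H4","H0","H4","H4"]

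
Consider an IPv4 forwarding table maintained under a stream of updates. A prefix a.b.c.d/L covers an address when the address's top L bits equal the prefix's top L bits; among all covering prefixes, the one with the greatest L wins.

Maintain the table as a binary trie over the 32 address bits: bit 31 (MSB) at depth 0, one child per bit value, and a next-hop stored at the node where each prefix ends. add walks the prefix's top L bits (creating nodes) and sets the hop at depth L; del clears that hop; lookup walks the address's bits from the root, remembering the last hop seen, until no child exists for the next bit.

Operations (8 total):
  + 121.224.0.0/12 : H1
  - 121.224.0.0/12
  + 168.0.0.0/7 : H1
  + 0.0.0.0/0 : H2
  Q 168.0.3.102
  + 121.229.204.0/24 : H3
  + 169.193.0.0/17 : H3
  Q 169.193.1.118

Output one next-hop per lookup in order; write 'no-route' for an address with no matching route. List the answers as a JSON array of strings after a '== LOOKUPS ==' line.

Apply in order:
  add 121.224.0.0/12 -> H1 at depth 12
  del 121.224.0.0/12 (clear depth 12)
  add 168.0.0.0/7 -> H1 at depth 7
  add 0.0.0.0/0 -> H2 at depth 0
  ? 168.0.3.102  path d0:H2→d1:-→d2:-→d3:-→d4:-→d5:-→d6:-→d7:H1  best=H1
  add 121.229.204.0/24 -> H3 at depth 24
  add 169.193.0.0/17 -> H3 at depth 17
  ? 169.193.1.118  path d0:H2→d1:-→d2:-→d3:-→d4:-→d5:-→d6:-→d7:H1→d8:-→d9:-→d10:-→d11:-→d12:-→d13:-→d14:-→d15:-→d16:-→d17:H3  best=H3

== LOOKUPS ==
["H1","H3"]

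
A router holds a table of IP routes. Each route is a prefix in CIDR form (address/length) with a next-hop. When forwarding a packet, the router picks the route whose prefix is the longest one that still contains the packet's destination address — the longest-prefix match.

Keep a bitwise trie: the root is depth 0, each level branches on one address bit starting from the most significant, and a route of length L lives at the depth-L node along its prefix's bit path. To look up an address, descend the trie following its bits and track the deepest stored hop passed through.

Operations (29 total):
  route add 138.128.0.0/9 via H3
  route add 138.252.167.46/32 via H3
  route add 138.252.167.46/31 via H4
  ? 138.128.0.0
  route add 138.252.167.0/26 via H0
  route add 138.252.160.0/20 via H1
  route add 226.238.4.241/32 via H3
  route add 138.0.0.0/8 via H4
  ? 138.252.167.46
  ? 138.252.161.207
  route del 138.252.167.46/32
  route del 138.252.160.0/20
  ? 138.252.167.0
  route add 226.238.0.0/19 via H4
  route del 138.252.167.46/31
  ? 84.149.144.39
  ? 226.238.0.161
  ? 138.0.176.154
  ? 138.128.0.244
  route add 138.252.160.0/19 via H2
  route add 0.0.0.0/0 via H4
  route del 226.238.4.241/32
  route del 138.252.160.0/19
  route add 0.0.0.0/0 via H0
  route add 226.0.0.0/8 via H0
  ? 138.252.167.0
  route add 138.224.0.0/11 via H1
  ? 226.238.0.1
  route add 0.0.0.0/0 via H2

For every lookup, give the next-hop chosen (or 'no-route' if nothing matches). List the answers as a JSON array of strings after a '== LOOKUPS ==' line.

Process each operation:
  + 138.128.0.0/9 (H3) depth=9
  + 138.252.167.46/32 (H3) depth=32
  + 138.252.167.46/31 (H4) depth=31
  ? 138.128.0.0  path d0:-→d1:-→d2:-→d3:-→d4:-→d5:-→d6:-→d7:-→d8:-→d9:H3  best=H3
  + 138.252.167.0/26 (H0) depth=26
  + 138.252.160.0/20 (H1) depth=20
  + 226.238.4.241/32 (H3) depth=32
  + 138.0.0.0/8 (H4) depth=8
  ? 138.252.167.46  path d0:-→d1:-→d2:-→d3:-→d4:-→d5:-→d6:-→d7:-→d8:H4→d9:H3→d10:-→d11:-→d12:-→d13:-→d14:-→d15:-→d16:-→d17:-→d18:-→d19:-→d20:H1→d21:-→d22:-→d23:-→d24:-→d25:-→d26:H0→d27:-→d28:-→d29:-→d30:-→d31:H4→d32:H3  best=H3
  ? 138.252.161.207  path d0:-→d1:-→d2:-→d3:-→d4:-→d5:-→d6:-→d7:-→d8:H4→d9:H3→d10:-→d11:-→d12:-→d13:-→d14:-→d15:-→d16:-→d17:-→d18:-→d19:-→d20:H1→d21:-  best=H1
  del 138.252.167.46/32 (clear depth 32)
  del 138.252.160.0/20 (clear depth 20)
  ? 138.252.167.0  path d0:-→d1:-→d2:-→d3:-→d4:-→d5:-→d6:-→d7:-→d8:H4→d9:H3→d10:-→d11:-→d12:-→d13:-→d14:-→d15:-→d16:-→d17:-→d18:-→d19:-→d20:-→d21:-→d22:-→d23:-→d24:-→d25:-→d26:H0  best=H0
  + 226.238.0.0/19 (H4) depth=19
  del 138.252.167.46/31 (clear depth 31)
  ? 84.149.144.39  path d0:-  best=no-route
  ? 226.238.0.161  path d0:-→d1:-→d2:-→d3:-→d4:-→d5:-→d6:-→d7:-→d8:-→d9:-→d10:-→d11:-→d12:-→d13:-→d14:-→d15:-→d16:-→d17:-→d18:-→d19:H4→d20:-→d21:-  best=H4
  ? 138.0.176.154  path d0:-→d1:-→d2:-→d3:-→d4:-→d5:-→d6:-→d7:-→d8:H4  best=H4
  ? 138.128.0.244  path d0:-→d1:-→d2:-→d3:-→d4:-→d5:-→d6:-→d7:-→d8:H4→d9:H3  best=H3
  + 138.252.160.0/19 (H2) depth=19
  + 0.0.0.0/0 (H4) depth=0
  del 226.238.4.241/32 (clear depth 32)
  del 138.252.160.0/19 (clear depth 19)
  + 0.0.0.0/0 (H0) depth=0
  + 226.0.0.0/8 (H0) depth=8
  ? 138.252.167.0  path d0:H0→d1:-→d2:-→d3:-→d4:-→d5:-→d6:-→d7:-→d8:H4→d9:H3→d10:-→d11:-→d12:-→d13:-→d14:-→d15:-→d16:-→d17:-→d18:-→d19:-→d20:-→d21:-→d22:-→d23:-→d24:-→d25:-→d26:H0  best=H0
  + 138.224.0.0/11 (H1) depth=11
  ? 226.238.0.1  path d0:H0→d1:-→d2:-→d3:-→d4:-→d5:-→d6:-→d7:-→d8:H0→d9:-→d10:-→d11:-→d12:-→d13:-→d14:-→d15:-→d16:-→d17:-→d18:-→d19:H4→d20:-→d21:-  best=H4
  + 0.0.0.0/0 (H2) depth=0

== LOOKUPS ==
["H3","H3","H1","H0","no-route","H4","H4","H3","H0","H4"]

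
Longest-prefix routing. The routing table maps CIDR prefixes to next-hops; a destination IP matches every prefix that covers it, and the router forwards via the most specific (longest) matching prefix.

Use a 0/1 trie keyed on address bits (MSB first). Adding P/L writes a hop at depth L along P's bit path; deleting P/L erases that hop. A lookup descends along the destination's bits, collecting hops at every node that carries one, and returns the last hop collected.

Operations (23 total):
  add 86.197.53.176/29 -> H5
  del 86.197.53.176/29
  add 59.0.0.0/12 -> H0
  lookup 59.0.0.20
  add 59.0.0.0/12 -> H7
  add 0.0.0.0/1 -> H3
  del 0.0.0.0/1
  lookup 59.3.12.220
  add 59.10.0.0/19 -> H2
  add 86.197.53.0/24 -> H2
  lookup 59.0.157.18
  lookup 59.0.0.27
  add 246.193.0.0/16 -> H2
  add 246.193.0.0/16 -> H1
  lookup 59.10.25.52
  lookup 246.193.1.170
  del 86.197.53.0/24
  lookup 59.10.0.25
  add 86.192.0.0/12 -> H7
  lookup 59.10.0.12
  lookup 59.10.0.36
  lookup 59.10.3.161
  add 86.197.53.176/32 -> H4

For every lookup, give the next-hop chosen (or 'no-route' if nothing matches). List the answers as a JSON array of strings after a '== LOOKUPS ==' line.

Trace:
  add 86.197.53.176/29 -> H5 at depth 29
  - 86.197.53.176/29 clear@29
  add 59.0.0.0/12 -> H0 at depth 12
  Q 59.0.0.20: descend 001110110000 ; hops seen [H0] ; pick H0
  add 59.0.0.0/12 -> H7 at depth 12
  add 0.0.0.0/1 -> H3 at depth 1
  - 0.0.0.0/1 clear@1
  Q 59.3.12.220: descend 001110110000 ; hops seen [H7] ; pick H7
  add 59.10.0.0/19 -> H2 at depth 19
  add 86.197.53.0/24 -> H2 at depth 24
  Q 59.0.157.18: descend 001110110000 ; hops seen [H7] ; pick H7
  Q 59.0.0.27: descend 001110110000 ; hops seen [H7] ; pick H7
  add 246.193.0.0/16 -> H2 at depth 16
  add 246.193.0.0/16 -> H1 at depth 16
  Q 59.10.25.52: descend 0011101100001010000 ; hops seen [H7,H2] ; pick H2
  Q 246.193.1.170: descend 1111011011000001 ; hops seen [H1] ; pick H1
  - 86.197.53.0/24 clear@24
  Q 59.10.0.25: descend 0011101100001010000 ; hops seen [H7,H2] ; pick H2
  add 86.192.0.0/12 -> H7 at depth 12
  Q 59.10.0.12: descend 0011101100001010000 ; hops seen [H7,H2] ; pick H2
  Q 59.10.0.36: descend 0011101100001010000 ; hops seen [H7,H2] ; pick H2
  Q 59.10.3.161: descend 0011101100001010000 ; hops seen [H7,H2] ; pick H2
  add 86.197.53.176/32 -> H4 at depth 32

== LOOKUPS ==
["H0","H7","H7","H7","H2","H1","H2","H2","H2","H2"]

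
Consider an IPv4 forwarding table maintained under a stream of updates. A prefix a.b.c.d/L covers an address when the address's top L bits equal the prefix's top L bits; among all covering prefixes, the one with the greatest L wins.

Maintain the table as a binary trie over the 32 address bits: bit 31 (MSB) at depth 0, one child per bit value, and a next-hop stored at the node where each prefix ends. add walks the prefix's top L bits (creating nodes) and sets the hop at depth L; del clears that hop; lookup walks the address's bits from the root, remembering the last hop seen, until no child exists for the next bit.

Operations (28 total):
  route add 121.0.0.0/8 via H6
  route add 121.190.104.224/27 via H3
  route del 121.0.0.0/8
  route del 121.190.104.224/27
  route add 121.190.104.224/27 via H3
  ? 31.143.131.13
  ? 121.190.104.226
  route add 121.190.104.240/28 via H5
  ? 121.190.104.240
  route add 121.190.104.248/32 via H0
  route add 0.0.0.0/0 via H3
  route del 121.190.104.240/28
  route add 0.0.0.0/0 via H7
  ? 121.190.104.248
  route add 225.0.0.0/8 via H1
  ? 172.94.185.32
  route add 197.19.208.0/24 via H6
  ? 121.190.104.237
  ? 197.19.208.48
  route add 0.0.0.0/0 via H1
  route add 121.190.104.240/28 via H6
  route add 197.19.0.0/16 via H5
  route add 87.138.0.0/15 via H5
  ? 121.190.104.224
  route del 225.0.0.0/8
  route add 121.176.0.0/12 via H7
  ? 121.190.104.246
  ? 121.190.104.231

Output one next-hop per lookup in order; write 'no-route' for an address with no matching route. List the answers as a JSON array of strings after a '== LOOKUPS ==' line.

Process each operation:
  add 121.0.0.0/8 -> H6 at depth 8
  add 121.190.104.224/27 -> H3 at depth 27
  del 121.0.0.0/8 (clear depth 8)
  del 121.190.104.224/27 (clear depth 27)
  add 121.190.104.224/27 -> H3 at depth 27
  Q 31.143.131.13: descend 0 ; hops seen [∅] ; pick no-route
  Q 121.190.104.226: descend 011110011011111001101000111 ; hops seen [H3] ; pick H3
  add 121.190.104.240/28 -> H5 at depth 28
  Q 121.190.104.240: descend 0111100110111110011010001111 ; hops seen [H3,H5] ; pick H5
  add 121.190.104.248/32 -> H0 at depth 32
  add 0.0.0.0/0 -> H3 at depth 0
  del 121.190.104.240/28 (clear depth 28)
  add 0.0.0.0/0 -> H7 at depth 0
  Q 121.190.104.248: descend 01111001101111100110100011111000 ; hops seen [H7,H3,H0] ; pick H0
  add 225.0.0.0/8 -> H1 at depth 8
  Q 172.94.185.32: descend 1 ; hops seen [H7] ; pick H7
  add 197.19.208.0/24 -> H6 at depth 24
  Q 121.190.104.237: descend 011110011011111001101000111 ; hops seen [H7,H3] ; pick H3
  Q 197.19.208.48: descend 110001010001001111010000 ; hops seen [H7,H6] ; pick H6
  add 0.0.0.0/0 -> H1 at depth 0
  add 121.190.104.240/28 -> H6 at depth 28
  add 197.19.0.0/16 -> H5 at depth 16
  add 87.138.0.0/15 -> H5 at depth 15
  Q 121.190.104.224: descend 011110011011111001101000111 ; hops seen [H1,H3] ; pick H3
  del 225.0.0.0/8 (clear depth 8)
  add 121.176.0.0/12 -> H7 at depth 12
  Q 121.190.104.246: descend 0111100110111110011010001111 ; hops seen [H1,H7,H3,H6] ; pick H6
  Q 121.190.104.231: descend 011110011011111001101000111 ; hops seen [H1,H7,H3] ; pick H3

== LOOKUPS ==
["no-route","H3","H5","H0","H7","H3","H6","H3","H6","H3"]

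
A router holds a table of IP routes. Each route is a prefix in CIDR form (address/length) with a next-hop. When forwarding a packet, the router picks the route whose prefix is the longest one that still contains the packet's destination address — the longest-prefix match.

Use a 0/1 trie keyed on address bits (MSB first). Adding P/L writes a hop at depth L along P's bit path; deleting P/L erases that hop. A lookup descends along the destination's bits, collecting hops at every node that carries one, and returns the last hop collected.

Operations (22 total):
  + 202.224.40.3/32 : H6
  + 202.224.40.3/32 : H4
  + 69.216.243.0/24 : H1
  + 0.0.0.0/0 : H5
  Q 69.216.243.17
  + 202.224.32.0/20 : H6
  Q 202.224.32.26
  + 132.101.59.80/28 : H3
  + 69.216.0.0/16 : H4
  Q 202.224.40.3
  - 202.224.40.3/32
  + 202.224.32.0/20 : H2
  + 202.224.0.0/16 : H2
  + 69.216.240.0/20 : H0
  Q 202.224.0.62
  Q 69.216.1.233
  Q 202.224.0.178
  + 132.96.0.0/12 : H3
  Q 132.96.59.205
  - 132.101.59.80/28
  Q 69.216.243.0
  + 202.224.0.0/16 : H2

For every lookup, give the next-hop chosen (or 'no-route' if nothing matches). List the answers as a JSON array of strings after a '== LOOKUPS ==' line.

Apply in order:
  add 202.224.40.3/32 -> H6 at depth 32
  add 202.224.40.3/32 -> H4 at depth 32
  add 69.216.243.0/24 -> H1 at depth 24
  add 0.0.0.0/0 -> H5 at depth 0
  lookup 69.216.243.17: bits 010001011101100011110011 walk d0:H5→d1:-→d2:-→d3:-→d4:-→d5:-→d6:-→d7:-→d8:-→d9:-→d10:-→d11:-→d12:-→d13:-→d14:-→d15:-→d16:-→d17:-→d18:-→d19:-→d20:-→d21:-→d22:-→d23:-→d24:H1 -> H1
  add 202.224.32.0/20 -> H6 at depth 20
  lookup 202.224.32.26: bits 11001010111000000010 walk d0:H5→d1:-→d2:-→d3:-→d4:-→d5:-→d6:-→d7:-→d8:-→d9:-→d10:-→d11:-→d12:-→d13:-→d14:-→d15:-→d16:-→d17:-→d18:-→d19:-→d20:H6 -> H6
  add 132.101.59.80/28 -> H3 at depth 28
  add 69.216.0.0/16 -> H4 at depth 16
  lookup 202.224.40.3: bits 11001010111000000010100000000011 walk d0:H5→d1:-→d2:-→d3:-→d4:-→d5:-→d6:-→d7:-→d8:-→d9:-→d10:-→d11:-→d12:-→d13:-→d14:-→d15:-→d16:-→d17:-→d18:-→d19:-→d20:H6→d21:-→d22:-→d23:-→d24:-→d25:-→d26:-→d27:-→d28:-→d29:-→d30:-→d31:-→d32:H4 -> H4
  - 202.224.40.3/32 clear@32
  add 202.224.32.0/20 -> H2 at depth 20
  add 202.224.0.0/16 -> H2 at depth 16
  add 69.216.240.0/20 -> H0 at depth 20
  lookup 202.224.0.62: bits 110010101110000000 walk d0:H5→d1:-→d2:-→d3:-→d4:-→d5:-→d6:-→d7:-→d8:-→d9:-→d10:-→d11:-→d12:-→d13:-→d14:-→d15:-→d16:H2→d17:-→d18:- -> H2
  lookup 69.216.1.233: bits 0100010111011000 walk d0:H5→d1:-→d2:-→d3:-→d4:-→d5:-→d6:-→d7:-→d8:-→d9:-→d10:-→d11:-→d12:-→d13:-→d14:-→d15:-→d16:H4 -> H4
  lookup 202.224.0.178: bits 110010101110000000 walk d0:H5→d1:-→d2:-→d3:-→d4:-→d5:-→d6:-→d7:-→d8:-→d9:-→d10:-→d11:-→d12:-→d13:-→d14:-→d15:-→d16:H2→d17:-→d18:- -> H2
  add 132.96.0.0/12 -> H3 at depth 12
  lookup 132.96.59.205: bits 1000010001100 walk d0:H5→d1:-→d2:-→d3:-→d4:-→d5:-→d6:-→d7:-→d8:-→d9:-→d10:-→d11:-→d12:H3→d13:- -> H3
  - 132.101.59.80/28 clear@28
  lookup 69.216.243.0: bits 010001011101100011110011 walk d0:H5→d1:-→d2:-→d3:-→d4:-→d5:-→d6:-→d7:-→d8:-→d9:-→d10:-→d11:-→d12:-→d13:-→d14:-→d15:-→d16:H4→d17:-→d18:-→d19:-→d20:H0→d21:-→d22:-→d23:-→d24:H1 -> H1
  add 202.224.0.0/16 -> H2 at depth 16

== LOOKUPS ==
["H1","H6","H4","H2","H4","H2","H3","H1"]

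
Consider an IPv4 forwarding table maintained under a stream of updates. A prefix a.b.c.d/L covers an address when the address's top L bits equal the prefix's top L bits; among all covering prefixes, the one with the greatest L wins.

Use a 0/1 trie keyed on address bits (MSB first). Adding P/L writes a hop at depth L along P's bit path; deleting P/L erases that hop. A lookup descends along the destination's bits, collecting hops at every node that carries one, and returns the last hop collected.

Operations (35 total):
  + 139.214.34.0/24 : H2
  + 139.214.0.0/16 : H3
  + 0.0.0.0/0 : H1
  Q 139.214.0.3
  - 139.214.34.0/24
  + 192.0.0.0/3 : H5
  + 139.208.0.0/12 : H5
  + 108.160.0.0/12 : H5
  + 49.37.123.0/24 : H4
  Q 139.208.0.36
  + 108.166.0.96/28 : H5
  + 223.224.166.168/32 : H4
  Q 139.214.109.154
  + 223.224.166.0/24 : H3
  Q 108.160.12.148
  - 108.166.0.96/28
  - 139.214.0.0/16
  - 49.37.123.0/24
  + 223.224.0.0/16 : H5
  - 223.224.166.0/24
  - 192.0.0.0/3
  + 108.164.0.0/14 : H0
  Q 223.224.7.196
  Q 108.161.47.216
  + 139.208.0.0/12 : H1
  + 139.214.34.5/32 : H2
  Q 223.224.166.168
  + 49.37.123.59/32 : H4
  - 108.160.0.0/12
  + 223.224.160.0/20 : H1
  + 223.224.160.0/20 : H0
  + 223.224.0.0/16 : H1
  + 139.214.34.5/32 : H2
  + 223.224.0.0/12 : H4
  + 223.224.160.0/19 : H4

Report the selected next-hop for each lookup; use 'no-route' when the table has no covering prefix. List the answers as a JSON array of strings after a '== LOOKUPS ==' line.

Process each operation:
  add 139.214.34.0/24 -> H2 at depth 24
  add 139.214.0.0/16 -> H3 at depth 16
  add 0.0.0.0/0 -> H1 at depth 0
  lookup 139.214.0.3: bits 100010111101011000 walk d0:H1→d1:-→d2:-→d3:-→d4:-→d5:-→d6:-→d7:-→d8:-→d9:-→d10:-→d11:-→d12:-→d13:-→d14:-→d15:-→d16:H3→d17:-→d18:- -> H3
  del 139.214.34.0/24 (clear depth 24)
  add 192.0.0.0/3 -> H5 at depth 3
  add 139.208.0.0/12 -> H5 at depth 12
  add 108.160.0.0/12 -> H5 at depth 12
  add 49.37.123.0/24 -> H4 at depth 24
  lookup 139.208.0.36: bits 1000101111010 walk d0:H1→d1:-→d2:-→d3:-→d4:-→d5:-→d6:-→d7:-→d8:-→d9:-→d10:-→d11:-→d12:H5→d13:- -> H5
  add 108.166.0.96/28 -> H5 at depth 28
  add 223.224.166.168/32 -> H4 at depth 32
  lookup 139.214.109.154: bits 10001011110101100 walk d0:H1→d1:-→d2:-→d3:-→d4:-→d5:-→d6:-→d7:-→d8:-→d9:-→d10:-→d11:-→d12:H5→d13:-→d14:-→d15:-→d16:H3→d17:- -> H3
  add 223.224.166.0/24 -> H3 at depth 24
  lookup 108.160.12.148: bits 0110110010100 walk d0:H1→d1:-→d2:-→d3:-→d4:-→d5:-→d6:-→d7:-→d8:-→d9:-→d10:-→d11:-→d12:H5→d13:- -> H5
  del 108.166.0.96/28 (clear depth 28)
  del 139.214.0.0/16 (clear depth 16)
  del 49.37.123.0/24 (clear depth 24)
  add 223.224.0.0/16 -> H5 at depth 16
  del 223.224.166.0/24 (clear depth 24)
  del 192.0.0.0/3 (clear depth 3)
  add 108.164.0.0/14 -> H0 at depth 14
  lookup 223.224.7.196: bits 1101111111100000 walk d0:H1→d1:-→d2:-→d3:-→d4:-→d5:-→d6:-→d7:-→d8:-→d9:-→d10:-→d11:-→d12:-→d13:-→d14:-→d15:-→d16:H5 -> H5
  lookup 108.161.47.216: bits 0110110010100 walk d0:H1→d1:-→d2:-→d3:-→d4:-→d5:-→d6:-→d7:-→d8:-→d9:-→d10:-→d11:-→d12:H5→d13:- -> H5
  add 139.208.0.0/12 -> H1 at depth 12
  add 139.214.34.5/32 -> H2 at depth 32
  lookup 223.224.166.168: bits 11011111111000001010011010101000 walk d0:H1→d1:-→d2:-→d3:-→d4:-→d5:-→d6:-→d7:-→d8:-→d9:-→d10:-→d11:-→d12:-→d13:-→d14:-→d15:-→d16:H5→d17:-→d18:-→d19:-→d20:-→d21:-→d22:-→d23:-→d24:-→d25:-→d26:-→d27:-→d28:-→d29:-→d30:-→d31:-→d32:H4 -> H4
  add 49.37.123.59/32 -> H4 at depth 32
  del 108.160.0.0/12 (clear depth 12)
  add 223.224.160.0/20 -> H1 at depth 20
  add 223.224.160.0/20 -> H0 at depth 20
  add 223.224.0.0/16 -> H1 at depth 16
  add 139.214.34.5/32 -> H2 at depth 32
  add 223.224.0.0/12 -> H4 at depth 12
  add 223.224.160.0/19 -> H4 at depth 19

== LOOKUPS ==
["H3","H5","H3","H5","H5","H5","H4"]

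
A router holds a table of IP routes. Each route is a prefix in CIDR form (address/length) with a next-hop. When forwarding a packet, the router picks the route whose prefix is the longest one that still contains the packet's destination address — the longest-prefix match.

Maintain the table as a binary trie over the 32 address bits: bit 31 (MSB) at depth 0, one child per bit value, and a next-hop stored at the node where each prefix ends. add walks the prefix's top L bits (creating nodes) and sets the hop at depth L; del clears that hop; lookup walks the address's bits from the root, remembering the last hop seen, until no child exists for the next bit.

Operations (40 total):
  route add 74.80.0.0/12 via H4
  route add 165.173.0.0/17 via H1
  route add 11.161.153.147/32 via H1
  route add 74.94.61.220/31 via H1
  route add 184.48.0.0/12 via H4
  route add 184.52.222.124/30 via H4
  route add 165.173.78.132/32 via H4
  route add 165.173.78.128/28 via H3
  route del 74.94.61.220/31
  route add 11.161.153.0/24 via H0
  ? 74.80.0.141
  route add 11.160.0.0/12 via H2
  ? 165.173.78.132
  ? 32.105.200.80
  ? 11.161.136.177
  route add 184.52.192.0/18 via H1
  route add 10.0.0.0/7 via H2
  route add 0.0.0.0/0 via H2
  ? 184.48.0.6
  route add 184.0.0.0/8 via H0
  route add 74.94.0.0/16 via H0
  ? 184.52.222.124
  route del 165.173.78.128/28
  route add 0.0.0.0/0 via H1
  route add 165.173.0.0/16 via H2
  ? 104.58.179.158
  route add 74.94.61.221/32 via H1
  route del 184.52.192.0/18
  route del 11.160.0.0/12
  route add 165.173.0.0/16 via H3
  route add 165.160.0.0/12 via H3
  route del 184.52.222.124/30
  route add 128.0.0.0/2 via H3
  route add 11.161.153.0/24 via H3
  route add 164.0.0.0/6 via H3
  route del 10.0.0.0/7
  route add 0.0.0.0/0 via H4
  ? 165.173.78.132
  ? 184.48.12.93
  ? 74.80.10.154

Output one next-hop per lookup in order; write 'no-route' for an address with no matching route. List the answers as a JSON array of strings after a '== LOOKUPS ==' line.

Process each operation:
  add 74.80.0.0/12 -> H4 at depth 12
  add 165.173.0.0/17 -> H1 at depth 17
  add 11.161.153.147/32 -> H1 at depth 32
  add 74.94.61.220/31 -> H1 at depth 31
  add 184.48.0.0/12 -> H4 at depth 12
  add 184.52.222.124/30 -> H4 at depth 30
  add 165.173.78.132/32 -> H4 at depth 32
  add 165.173.78.128/28 -> H3 at depth 28
  del 74.94.61.220/31 (clear depth 31)
  add 11.161.153.0/24 -> H0 at depth 24
  lookup 74.80.0.141: bits 010010100101 walk d0:-→d1:-→d2:-→d3:-→d4:-→d5:-→d6:-→d7:-→d8:-→d9:-→d10:-→d11:-→d12:H4 -> H4
  add 11.160.0.0/12 -> H2 at depth 12
  lookup 165.173.78.132: bits 10100101101011010100111010000100 walk d0:-→d1:-→d2:-→d3:-→d4:-→d5:-→d6:-→d7:-→d8:-→d9:-→d10:-→d11:-→d12:-→d13:-→d14:-→d15:-→d16:-→d17:H1→d18:-→d19:-→d20:-→d21:-→d22:-→d23:-→d24:-→d25:-→d26:-→d27:-→d28:H3→d29:-→d30:-→d31:-→d32:H4 -> H4
  lookup 32.105.200.80: bits 00 walk d0:-→d1:-→d2:- -> no-route
  lookup 11.161.136.177: bits 0000101110100001100 walk d0:-→d1:-→d2:-→d3:-→d4:-→d5:-→d6:-→d7:-→d8:-→d9:-→d10:-→d11:-→d12:H2→d13:-→d14:-→d15:-→d16:-→d17:-→d18:-→d19:- -> H2
  add 184.52.192.0/18 -> H1 at depth 18
  add 10.0.0.0/7 -> H2 at depth 7
  add 0.0.0.0/0 -> H2 at depth 0
  lookup 184.48.0.6: bits 1011100000110 walk d0:H2→d1:-→d2:-→d3:-→d4:-→d5:-→d6:-→d7:-→d8:-→d9:-→d10:-→d11:-→d12:H4→d13:- -> H4
  add 184.0.0.0/8 -> H0 at depth 8
  add 74.94.0.0/16 -> H0 at depth 16
  lookup 184.52.222.124: bits 101110000011010011011110011111 walk d0:H2→d1:-→d2:-→d3:-→d4:-→d5:-→d6:-→d7:-→d8:H0→d9:-→d10:-→d11:-→d12:H4→d13:-→d14:-→d15:-→d16:-→d17:-→d18:H1→d19:-→d20:-→d21:-→d22:-→d23:-→d24:-→d25:-→d26:-→d27:-→d28:-→d29:-→d30:H4 -> H4
  del 165.173.78.128/28 (clear depth 28)
  add 0.0.0.0/0 -> H1 at depth 0
  add 165.173.0.0/16 -> H2 at depth 16
  lookup 104.58.179.158: bits 01 walk d0:H1→d1:-→d2:- -> H1
  add 74.94.61.221/32 -> H1 at depth 32
  del 184.52.192.0/18 (clear depth 18)
  del 11.160.0.0/12 (clear depth 12)
  add 165.173.0.0/16 -> H3 at depth 16
  add 165.160.0.0/12 -> H3 at depth 12
  del 184.52.222.124/30 (clear depth 30)
  add 128.0.0.0/2 -> H3 at depth 2
  add 11.161.153.0/24 -> H3 at depth 24
  add 164.0.0.0/6 -> H3 at depth 6
  del 10.0.0.0/7 (clear depth 7)
  add 0.0.0.0/0 -> H4 at depth 0
  lookup 165.173.78.132: bits 10100101101011010100111010000100 walk d0:H4→d1:-→d2:H3→d3:-→d4:-→d5:-→d6:H3→d7:-→d8:-→d9:-→d10:-→d11:-→d12:H3→d13:-→d14:-→d15:-→d16:H3→d17:H1→d18:-→d19:-→d20:-→d21:-→d22:-→d23:-→d24:-→d25:-→d26:-→d27:-→d28:-→d29:-→d30:-→d31:-→d32:H4 -> H4
  lookup 184.48.12.93: bits 1011100000110 walk d0:H4→d1:-→d2:H3→d3:-→d4:-→d5:-→d6:-→d7:-→d8:H0→d9:-→d10:-→d11:-→d12:H4→d13:- -> H4
  lookup 74.80.10.154: bits 010010100101 walk d0:H4→d1:-→d2:-→d3:-→d4:-→d5:-→d6:-→d7:-→d8:-→d9:-→d10:-→d11:-→d12:H4 -> H4

== LOOKUPS ==
["H4","H4","no-route","H2","H4","H4","H1","H4","H4","H4"]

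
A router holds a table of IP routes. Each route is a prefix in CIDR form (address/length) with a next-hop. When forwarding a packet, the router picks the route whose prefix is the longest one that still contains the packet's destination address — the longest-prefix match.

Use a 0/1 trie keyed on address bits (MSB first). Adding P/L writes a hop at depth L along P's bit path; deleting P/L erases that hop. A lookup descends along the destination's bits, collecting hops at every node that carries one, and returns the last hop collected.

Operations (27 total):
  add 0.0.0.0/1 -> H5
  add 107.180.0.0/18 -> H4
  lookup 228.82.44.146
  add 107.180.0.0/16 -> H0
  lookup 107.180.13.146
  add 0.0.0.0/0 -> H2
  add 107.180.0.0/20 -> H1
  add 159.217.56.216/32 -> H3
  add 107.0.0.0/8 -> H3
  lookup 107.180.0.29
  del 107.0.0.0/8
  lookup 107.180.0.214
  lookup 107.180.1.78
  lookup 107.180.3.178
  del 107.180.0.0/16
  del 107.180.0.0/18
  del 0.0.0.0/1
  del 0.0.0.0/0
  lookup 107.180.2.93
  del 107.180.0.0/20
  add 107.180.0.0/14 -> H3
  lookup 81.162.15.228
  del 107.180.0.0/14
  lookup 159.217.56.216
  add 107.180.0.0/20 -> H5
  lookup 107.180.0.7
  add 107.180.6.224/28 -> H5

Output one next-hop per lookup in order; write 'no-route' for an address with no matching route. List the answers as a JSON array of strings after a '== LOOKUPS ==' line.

Process each operation:
  add 0.0.0.0/1 -> H5 at depth 1
  add 107.180.0.0/18 -> H4 at depth 18
  lookup 228.82.44.146: bits ε walk d0:- -> no-route
  add 107.180.0.0/16 -> H0 at depth 16
  lookup 107.180.13.146: bits 011010111011010000 walk d0:-→d1:H5→d2:-→d3:-→d4:-→d5:-→d6:-→d7:-→d8:-→d9:-→d10:-→d11:-→d12:-→d13:-→d14:-→d15:-→d16:H0→d17:-→d18:H4 -> H4
  add 0.0.0.0/0 -> H2 at depth 0
  add 107.180.0.0/20 -> H1 at depth 20
  add 159.217.56.216/32 -> H3 at depth 32
  add 107.0.0.0/8 -> H3 at depth 8
  lookup 107.180.0.29: bits 01101011101101000000 walk d0:H2→d1:H5→d2:-→d3:-→d4:-→d5:-→d6:-→d7:-→d8:H3→d9:-→d10:-→d11:-→d12:-→d13:-→d14:-→d15:-→d16:H0→d17:-→d18:H4→d19:-→d20:H1 -> H1
  - 107.0.0.0/8 clear@8
  lookup 107.180.0.214: bits 01101011101101000000 walk d0:H2→d1:H5→d2:-→d3:-→d4:-→d5:-→d6:-→d7:-→d8:-→d9:-→d10:-→d11:-→d12:-→d13:-→d14:-→d15:-→d16:H0→d17:-→d18:H4→d19:-→d20:H1 -> H1
  lookup 107.180.1.78: bits 01101011101101000000 walk d0:H2→d1:H5→d2:-→d3:-→d4:-→d5:-→d6:-→d7:-→d8:-→d9:-→d10:-→d11:-→d12:-→d13:-→d14:-→d15:-→d16:H0→d17:-→d18:H4→d19:-→d20:H1 -> H1
  lookup 107.180.3.178: bits 01101011101101000000 walk d0:H2→d1:H5→d2:-→d3:-→d4:-→d5:-→d6:-→d7:-→d8:-→d9:-→d10:-→d11:-→d12:-→d13:-→d14:-→d15:-→d16:H0→d17:-→d18:H4→d19:-→d20:H1 -> H1
  - 107.180.0.0/16 clear@16
  - 107.180.0.0/18 clear@18
  - 0.0.0.0/1 clear@1
  - 0.0.0.0/0 clear@0
  lookup 107.180.2.93: bits 01101011101101000000 walk d0:-→d1:-→d2:-→d3:-→d4:-→d5:-→d6:-→d7:-→d8:-→d9:-→d10:-→d11:-→d12:-→d13:-→d14:-→d15:-→d16:-→d17:-→d18:-→d19:-→d20:H1 -> H1
  - 107.180.0.0/20 clear@20
  add 107.180.0.0/14 -> H3 at depth 14
  lookup 81.162.15.228: bits 01 walk d0:-→d1:-→d2:- -> no-route
  - 107.180.0.0/14 clear@14
  lookup 159.217.56.216: bits 10011111110110010011100011011000 walk d0:-→d1:-→d2:-→d3:-→d4:-→d5:-→d6:-→d7:-→d8:-→d9:-→d10:-→d11:-→d12:-→d13:-→d14:-→d15:-→d16:-→d17:-→d18:-→d19:-→d20:-→d21:-→d22:-→d23:-→d24:-→d25:-→d26:-→d27:-→d28:-→d29:-→d30:-→d31:-→d32:H3 -> H3
  add 107.180.0.0/20 -> H5 at depth 20
  lookup 107.180.0.7: bits 01101011101101000000 walk d0:-→d1:-→d2:-→d3:-→d4:-→d5:-→d6:-→d7:-→d8:-→d9:-→d10:-→d11:-→d12:-→d13:-→d14:-→d15:-→d16:-→d17:-→d18:-→d19:-→d20:H5 -> H5
  add 107.180.6.224/28 -> H5 at depth 28

== LOOKUPS ==
["no-route","H4","H1","H1","H1","H1","H1","no-route","H3","H5"]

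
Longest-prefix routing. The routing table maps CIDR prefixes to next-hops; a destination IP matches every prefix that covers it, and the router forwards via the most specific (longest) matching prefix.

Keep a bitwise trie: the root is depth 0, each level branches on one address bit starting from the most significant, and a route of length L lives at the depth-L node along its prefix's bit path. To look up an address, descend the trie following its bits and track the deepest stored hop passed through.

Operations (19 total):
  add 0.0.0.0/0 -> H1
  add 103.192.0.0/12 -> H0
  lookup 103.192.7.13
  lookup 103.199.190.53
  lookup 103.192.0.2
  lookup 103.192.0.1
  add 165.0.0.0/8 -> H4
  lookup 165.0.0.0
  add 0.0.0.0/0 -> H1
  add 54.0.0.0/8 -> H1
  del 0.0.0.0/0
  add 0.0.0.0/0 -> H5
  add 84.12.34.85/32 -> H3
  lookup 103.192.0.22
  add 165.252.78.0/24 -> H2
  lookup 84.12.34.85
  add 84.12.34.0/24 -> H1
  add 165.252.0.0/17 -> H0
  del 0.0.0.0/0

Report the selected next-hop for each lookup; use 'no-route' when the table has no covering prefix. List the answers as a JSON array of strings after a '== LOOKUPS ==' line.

Process each operation:
  + 0.0.0.0/0 (H1) depth=0
  + 103.192.0.0/12 (H0) depth=12
  Q 103.192.7.13: descend 011001111100 ; hops seen [H1,H0] ; pick H0
  Q 103.199.190.53: descend 011001111100 ; hops seen [H1,H0] ; pick H0
  Q 103.192.0.2: descend 011001111100 ; hops seen [H1,H0] ; pick H0
  Q 103.192.0.1: descend 011001111100 ; hops seen [H1,H0] ; pick H0
  + 165.0.0.0/8 (H4) depth=8
  Q 165.0.0.0: descend 10100101 ; hops seen [H1,H4] ; pick H4
  + 0.0.0.0/0 (H1) depth=0
  + 54.0.0.0/8 (H1) depth=8
  - 0.0.0.0/0 clear@0
  + 0.0.0.0/0 (H5) depth=0
  + 84.12.34.85/32 (H3) depth=32
  Q 103.192.0.22: descend 011001111100 ; hops seen [H5,H0] ; pick H0
  + 165.252.78.0/24 (H2) depth=24
  Q 84.12.34.85: descend 01010100000011000010001001010101 ; hops seen [H5,H3] ; pick H3
  + 84.12.34.0/24 (H1) depth=24
  + 165.252.0.0/17 (H0) depth=17
  - 0.0.0.0/0 clear@0

== LOOKUPS ==
["H0","H0","H0","H0","H4","H0","H3"]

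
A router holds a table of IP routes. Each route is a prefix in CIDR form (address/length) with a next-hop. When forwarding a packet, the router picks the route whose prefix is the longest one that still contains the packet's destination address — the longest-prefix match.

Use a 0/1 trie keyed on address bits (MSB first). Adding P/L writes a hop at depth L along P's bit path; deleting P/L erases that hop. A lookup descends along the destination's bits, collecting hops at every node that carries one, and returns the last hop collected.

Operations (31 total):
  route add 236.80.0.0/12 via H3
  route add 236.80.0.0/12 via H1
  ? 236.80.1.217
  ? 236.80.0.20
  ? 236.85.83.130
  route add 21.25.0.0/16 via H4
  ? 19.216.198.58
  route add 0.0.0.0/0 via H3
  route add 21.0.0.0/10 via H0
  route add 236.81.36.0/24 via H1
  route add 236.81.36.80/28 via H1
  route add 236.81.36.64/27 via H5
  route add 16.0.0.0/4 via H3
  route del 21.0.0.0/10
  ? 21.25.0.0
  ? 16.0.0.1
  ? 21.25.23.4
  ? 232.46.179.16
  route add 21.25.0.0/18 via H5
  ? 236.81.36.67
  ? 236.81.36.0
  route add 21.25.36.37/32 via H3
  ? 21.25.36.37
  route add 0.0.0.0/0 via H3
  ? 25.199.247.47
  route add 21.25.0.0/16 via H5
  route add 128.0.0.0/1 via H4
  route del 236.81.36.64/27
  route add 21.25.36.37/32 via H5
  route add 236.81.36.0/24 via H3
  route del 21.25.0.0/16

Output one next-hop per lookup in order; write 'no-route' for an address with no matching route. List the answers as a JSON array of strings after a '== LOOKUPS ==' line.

Trace:
  + 236.80.0.0/12 (H3) depth=12
  + 236.80.0.0/12 (H1) depth=12
  ? 236.80.1.217  path d0:-→d1:-→d2:-→d3:-→d4:-→d5:-→d6:-→d7:-→d8:-→d9:-→d10:-→d11:-→d12:H1  best=H1
  ? 236.80.0.20  path d0:-→d1:-→d2:-→d3:-→d4:-→d5:-→d6:-→d7:-→d8:-→d9:-→d10:-→d11:-→d12:H1  best=H1
  ? 236.85.83.130  path d0:-→d1:-→d2:-→d3:-→d4:-→d5:-→d6:-→d7:-→d8:-→d9:-→d10:-→d11:-→d12:H1  best=H1
  + 21.25.0.0/16 (H4) depth=16
  ? 19.216.198.58  path d0:-→d1:-→d2:-→d3:-→d4:-→d5:-  best=no-route
  + 0.0.0.0/0 (H3) depth=0
  + 21.0.0.0/10 (H0) depth=10
  + 236.81.36.0/24 (H1) depth=24
  + 236.81.36.80/28 (H1) depth=28
  + 236.81.36.64/27 (H5) depth=27
  + 16.0.0.0/4 (H3) depth=4
  - 21.0.0.0/10 clear@10
  ? 21.25.0.0  path d0:H3→d1:-→d2:-→d3:-→d4:H3→d5:-→d6:-→d7:-→d8:-→d9:-→d10:-→d11:-→d12:-→d13:-→d14:-→d15:-→d16:H4  best=H4
  ? 16.0.0.1  path d0:H3→d1:-→d2:-→d3:-→d4:H3→d5:-  best=H3
  ? 21.25.23.4  path d0:H3→d1:-→d2:-→d3:-→d4:H3→d5:-→d6:-→d7:-→d8:-→d9:-→d10:-→d11:-→d12:-→d13:-→d14:-→d15:-→d16:H4  best=H4
  ? 232.46.179.16  path d0:H3→d1:-→d2:-→d3:-→d4:-→d5:-  best=H3
  + 21.25.0.0/18 (H5) depth=18
  ? 236.81.36.67  path d0:H3→d1:-→d2:-→d3:-→d4:-→d5:-→d6:-→d7:-→d8:-→d9:-→d10:-→d11:-→d12:H1→d13:-→d14:-→d15:-→d16:-→d17:-→d18:-→d19:-→d20:-→d21:-→d22:-→d23:-→d24:H1→d25:-→d26:-→d27:H5  best=H5
  ? 236.81.36.0  path d0:H3→d1:-→d2:-→d3:-→d4:-→d5:-→d6:-→d7:-→d8:-→d9:-→d10:-→d11:-→d12:H1→d13:-→d14:-→d15:-→d16:-→d17:-→d18:-→d19:-→d20:-→d21:-→d22:-→d23:-→d24:H1→d25:-  best=H1
  + 21.25.36.37/32 (H3) depth=32
  ? 21.25.36.37  path d0:H3→d1:-→d2:-→d3:-→d4:H3→d5:-→d6:-→d7:-→d8:-→d9:-→d10:-→d11:-→d12:-→d13:-→d14:-→d15:-→d16:H4→d17:-→d18:H5→d19:-→d20:-→d21:-→d22:-→d23:-→d24:-→d25:-→d26:-→d27:-→d28:-→d29:-→d30:-→d31:-→d32:H3  best=H3
  + 0.0.0.0/0 (H3) depth=0
  ? 25.199.247.47  path d0:H3→d1:-→d2:-→d3:-→d4:H3  best=H3
  + 21.25.0.0/16 (H5) depth=16
  + 128.0.0.0/1 (H4) depth=1
  - 236.81.36.64/27 clear@27
  + 21.25.36.37/32 (H5) depth=32
  + 236.81.36.0/24 (H3) depth=24
  - 21.25.0.0/16 clear@16

== LOOKUPS ==
["H1","H1","H1","no-route","H4","H3","H4","H3","H5","H1","H3","H3"]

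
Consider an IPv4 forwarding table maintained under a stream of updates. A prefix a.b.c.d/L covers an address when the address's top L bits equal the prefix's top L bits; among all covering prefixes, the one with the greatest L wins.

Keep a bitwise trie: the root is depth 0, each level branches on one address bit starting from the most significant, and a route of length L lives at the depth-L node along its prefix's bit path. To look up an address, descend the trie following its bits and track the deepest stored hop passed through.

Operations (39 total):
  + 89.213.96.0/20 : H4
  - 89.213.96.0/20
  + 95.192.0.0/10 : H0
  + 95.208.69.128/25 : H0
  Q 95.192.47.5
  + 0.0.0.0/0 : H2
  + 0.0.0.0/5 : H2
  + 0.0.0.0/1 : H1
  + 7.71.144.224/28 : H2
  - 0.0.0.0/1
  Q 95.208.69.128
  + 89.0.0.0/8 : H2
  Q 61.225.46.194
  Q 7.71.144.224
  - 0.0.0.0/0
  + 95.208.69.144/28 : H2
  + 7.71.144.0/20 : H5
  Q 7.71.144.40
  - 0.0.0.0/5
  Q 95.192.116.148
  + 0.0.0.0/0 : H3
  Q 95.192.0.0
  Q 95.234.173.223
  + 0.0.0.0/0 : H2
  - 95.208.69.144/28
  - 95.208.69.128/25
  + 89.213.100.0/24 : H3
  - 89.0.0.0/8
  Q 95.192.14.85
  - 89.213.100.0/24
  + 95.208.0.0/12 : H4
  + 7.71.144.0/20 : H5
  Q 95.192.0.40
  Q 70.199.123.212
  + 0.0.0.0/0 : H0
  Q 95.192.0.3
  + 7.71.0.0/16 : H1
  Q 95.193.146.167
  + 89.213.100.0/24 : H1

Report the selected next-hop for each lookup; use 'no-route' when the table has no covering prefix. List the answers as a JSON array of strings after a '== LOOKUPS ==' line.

Trace:
  + 89.213.96.0/20 (H4) depth=20
  del 89.213.96.0/20 (clear depth 20)
  + 95.192.0.0/10 (H0) depth=10
  + 95.208.69.128/25 (H0) depth=25
  lookup 95.192.47.5: bits 01011111110 walk d0:-→d1:-→d2:-→d3:-→d4:-→d5:-→d6:-→d7:-→d8:-→d9:-→d10:H0→d11:- -> H0
  + 0.0.0.0/0 (H2) depth=0
  + 0.0.0.0/5 (H2) depth=5
  + 0.0.0.0/1 (H1) depth=1
  + 7.71.144.224/28 (H2) depth=28
  del 0.0.0.0/1 (clear depth 1)
  lookup 95.208.69.128: bits 0101111111010000010001011 walk d0:H2→d1:-→d2:-→d3:-→d4:-→d5:-→d6:-→d7:-→d8:-→d9:-→d10:H0→d11:-→d12:-→d13:-→d14:-→d15:-→d16:-→d17:-→d18:-→d19:-→d20:-→d21:-→d22:-→d23:-→d24:-→d25:H0 -> H0
  + 89.0.0.0/8 (H2) depth=8
  lookup 61.225.46.194: bits 00 walk d0:H2→d1:-→d2:- -> H2
  lookup 7.71.144.224: bits 0000011101000111100100001110 walk d0:H2→d1:-→d2:-→d3:-→d4:-→d5:H2→d6:-→d7:-→d8:-→d9:-→d10:-→d11:-→d12:-→d13:-→d14:-→d15:-→d16:-→d17:-→d18:-→d19:-→d20:-→d21:-→d22:-→d23:-→d24:-→d25:-→d26:-→d27:-→d28:H2 -> H2
  del 0.0.0.0/0 (clear depth 0)
  + 95.208.69.144/28 (H2) depth=28
  + 7.71.144.0/20 (H5) depth=20
  lookup 7.71.144.40: bits 000001110100011110010000 walk d0:-→d1:-→d2:-→d3:-→d4:-→d5:H2→d6:-→d7:-→d8:-→d9:-→d10:-→d11:-→d12:-→d13:-→d14:-→d15:-→d16:-→d17:-→d18:-→d19:-→d20:H5→d21:-→d22:-→d23:-→d24:- -> H5
  del 0.0.0.0/5 (clear depth 5)
  lookup 95.192.116.148: bits 01011111110 walk d0:-→d1:-→d2:-→d3:-→d4:-→d5:-→d6:-→d7:-→d8:-→d9:-→d10:H0→d11:- -> H0
  + 0.0.0.0/0 (H3) depth=0
  lookup 95.192.0.0: bits 01011111110 walk d0:H3→d1:-→d2:-→d3:-→d4:-→d5:-→d6:-→d7:-→d8:-→d9:-→d10:H0→d11:- -> H0
  lookup 95.234.173.223: bits 0101111111 walk d0:H3→d1:-→d2:-→d3:-→d4:-→d5:-→d6:-→d7:-→d8:-→d9:-→d10:H0 -> H0
  + 0.0.0.0/0 (H2) depth=0
  del 95.208.69.144/28 (clear depth 28)
  del 95.208.69.128/25 (clear depth 25)
  + 89.213.100.0/24 (H3) depth=24
  del 89.0.0.0/8 (clear depth 8)
  lookup 95.192.14.85: bits 01011111110 walk d0:H2→d1:-→d2:-→d3:-→d4:-→d5:-→d6:-→d7:-→d8:-→d9:-→d10:H0→d11:- -> H0
  del 89.213.100.0/24 (clear depth 24)
  + 95.208.0.0/12 (H4) depth=12
  + 7.71.144.0/20 (H5) depth=20
  lookup 95.192.0.40: bits 01011111110 walk d0:H2→d1:-→d2:-→d3:-→d4:-→d5:-→d6:-→d7:-→d8:-→d9:-→d10:H0→d11:- -> H0
  lookup 70.199.123.212: bits 010 walk d0:H2→d1:-→d2:-→d3:- -> H2
  + 0.0.0.0/0 (H0) depth=0
  lookup 95.192.0.3: bits 01011111110 walk d0:H0→d1:-→d2:-→d3:-→d4:-→d5:-→d6:-→d7:-→d8:-→d9:-→d10:H0→d11:- -> H0
  + 7.71.0.0/16 (H1) depth=16
  lookup 95.193.146.167: bits 01011111110 walk d0:H0→d1:-→d2:-→d3:-→d4:-→d5:-→d6:-→d7:-→d8:-→d9:-→d10:H0→d11:- -> H0
  + 89.213.100.0/24 (H1) depth=24

== LOOKUPS ==
["H0","H0","H2","H2","H5","H0","H0","H0","H0","H0","H2","H0","H0"]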